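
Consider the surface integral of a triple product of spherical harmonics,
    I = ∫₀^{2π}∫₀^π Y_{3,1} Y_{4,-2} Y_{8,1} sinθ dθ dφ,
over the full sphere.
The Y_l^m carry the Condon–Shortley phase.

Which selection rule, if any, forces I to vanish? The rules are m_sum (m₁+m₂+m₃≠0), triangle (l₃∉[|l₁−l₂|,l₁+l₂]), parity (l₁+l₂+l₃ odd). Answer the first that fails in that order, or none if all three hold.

triangle

m₁+m₂+m₃ = 1 − 2 + 1 = 0  ✓
triangle: need |l₁−l₂| ≤ l₃ ≤ l₁+l₂ = [1,7]; l₃=8 is outside  ✗
parity: l₁+l₂+l₃ = 15 is odd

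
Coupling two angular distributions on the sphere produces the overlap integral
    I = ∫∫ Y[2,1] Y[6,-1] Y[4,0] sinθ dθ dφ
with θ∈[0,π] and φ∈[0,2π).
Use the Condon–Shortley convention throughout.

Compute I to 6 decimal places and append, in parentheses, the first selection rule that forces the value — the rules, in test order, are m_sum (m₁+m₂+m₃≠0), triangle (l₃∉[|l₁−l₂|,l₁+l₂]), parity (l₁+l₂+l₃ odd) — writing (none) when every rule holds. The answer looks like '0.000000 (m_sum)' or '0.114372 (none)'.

-0.210395 (none)

m-sum 0 ✓  L=12 even ✓  4≤4≤8 ✓
Π(2lᵢ+1) = 5×13×9 = 585
triangle coeff Δ(2,6,4) = 1/6435
Σ_t [2,2]: t=2:+1/2304 = 1/2304
(3j)²=5/143 [(2 6 4; 0 0 0)], sign=+1
Σ_t [1,1]: t=1:−1/3456 = -1/3456
(3j)²=35/1287 [(2 6 4; 1 -1 0)], sign=-1
⇒ 4πI² = 875/1573
I = (-1)√(875/1573/(4π)) = -0.21039467
No selection rule forces the value: the integral is nonzero (none).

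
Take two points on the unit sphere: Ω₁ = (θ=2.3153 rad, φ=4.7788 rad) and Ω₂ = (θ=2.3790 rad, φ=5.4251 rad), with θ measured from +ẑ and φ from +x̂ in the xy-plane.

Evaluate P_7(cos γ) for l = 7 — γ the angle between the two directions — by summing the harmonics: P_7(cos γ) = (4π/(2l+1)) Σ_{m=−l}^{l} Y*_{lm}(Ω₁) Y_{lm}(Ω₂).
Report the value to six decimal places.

Summing Y*_{l m}(θ₁,φ₁)·Y_{l m}(θ₂,φ₂) over m ∈ [−7, 7]; prefactor 4π/(2·7+1) = 0.837758:
  [-7]  conj(Y_{7,-7})(Ω₁) = (-0.026083, 0.052005) ; Y_{7,-7}(Ω₂) = (0.036111, -0.010251) ; Δ = (-0.000409, 0.002145)
  [-6]  conj(Y_{7,-6})(Ω₁) = (0.184860, 0.077824) ; Y_{7,-6}(Ω₂) = (-0.062101, 0.133248) ; Δ = (-0.021850, 0.019799)
  [-5]  conj(Y_{7,-5})(Ω₁) = (0.127861, -0.370801) ; Y_{7,-5}(Ω₂) = (-0.137026, -0.305229) ; Δ = (-0.130700, 0.011783)
  [-4]  conj(Y_{7,-4})(Ω₁) = (-0.416715, -0.113377) ; Y_{7,-4}(Ω₂) = (0.439472, 0.131502) ; Δ = (-0.168225, -0.104625)
  [-3]  conj(Y_{7,-3})(Ω₁) = (-0.024763, 0.122641) ; Y_{7,-3}(Ω₂) = (-0.233128, 0.148553) ; Δ = (-0.012446, -0.032270)
  [-2]  conj(Y_{7,-2})(Ω₁) = (-0.304599, -0.040697) ; Y_{7,-2}(Ω₂) = (-0.026772, 0.182859) ; Δ = (0.015597, -0.054609)
  [-1]  conj(Y_{7,-1})(Ω₁) = (-0.018218, 0.273913) ; Y_{7,-1}(Ω₂) = (-0.242784, -0.280917) ; Δ = (0.081370, -0.061384)
  [+0]  conj(Y_{7,0})(Ω₁) = (-0.234168, -0.000000) ; Y_{7,0}(Ω₂) = (-0.077614, 0.000000) ; Δ = (0.018175, 0.000000)
  [+1]  conj(Y_{7,1})(Ω₁) = (0.018218, 0.273913) ; Y_{7,1}(Ω₂) = (0.242784, -0.280917) ; Δ = (0.081370, 0.061384)
  [+2]  conj(Y_{7,2})(Ω₁) = (-0.304599, 0.040697) ; Y_{7,2}(Ω₂) = (-0.026772, -0.182859) ; Δ = (0.015597, 0.054609)
  [+3]  conj(Y_{7,3})(Ω₁) = (0.024763, 0.122641) ; Y_{7,3}(Ω₂) = (0.233128, 0.148553) ; Δ = (-0.012446, 0.032270)
  [+4]  conj(Y_{7,4})(Ω₁) = (-0.416715, 0.113377) ; Y_{7,4}(Ω₂) = (0.439472, -0.131502) ; Δ = (-0.168225, 0.104625)
  [+5]  conj(Y_{7,5})(Ω₁) = (-0.127861, -0.370801) ; Y_{7,5}(Ω₂) = (0.137026, -0.305229) ; Δ = (-0.130700, -0.011783)
  [+6]  conj(Y_{7,6})(Ω₁) = (0.184860, -0.077824) ; Y_{7,6}(Ω₂) = (-0.062101, -0.133248) ; Δ = (-0.021850, -0.019799)
  [+7]  conj(Y_{7,7})(Ω₁) = (0.026083, 0.052005) ; Y_{7,7}(Ω₂) = (-0.036111, -0.010251) ; Δ = (-0.000409, -0.002145)
Accumulated sum (-0.455151, 0.000000); after 4π/(2l+1) scaling, (-0.381306, 0.000000) ⇒ P_7 = -0.381306

-0.381306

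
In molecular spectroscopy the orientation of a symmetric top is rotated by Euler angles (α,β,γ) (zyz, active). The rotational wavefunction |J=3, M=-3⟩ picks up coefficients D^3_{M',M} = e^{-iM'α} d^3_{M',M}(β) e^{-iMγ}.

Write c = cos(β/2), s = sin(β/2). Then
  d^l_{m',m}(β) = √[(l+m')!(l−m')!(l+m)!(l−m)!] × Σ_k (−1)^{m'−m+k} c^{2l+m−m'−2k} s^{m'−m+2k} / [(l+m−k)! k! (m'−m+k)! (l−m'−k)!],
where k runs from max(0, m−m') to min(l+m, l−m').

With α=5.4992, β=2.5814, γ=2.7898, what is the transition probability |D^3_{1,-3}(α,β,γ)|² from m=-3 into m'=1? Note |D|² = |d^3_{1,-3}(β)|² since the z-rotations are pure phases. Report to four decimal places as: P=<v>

D^3_{1,-3}(5.4992,2.5814,2.7898) = e^{-i·1·5.4992}·d^3_{1,-3}(2.5814)·e^{-i·-3·2.7898}. Compute d first:
Half-angle: c=0.276448, s=0.961029. N=√(24·2·1·720)=185.903201
The bounds max(0,m−m')=0 and min(l+m,l−m')=0 give 1 term
  k=0: (−1)^4·185.9032/(48)·0.2764^2·0.9610^4 = +0.252475
d^3_{1,-3}(2.5814) = +0.252475
|D^3_{1,-3}|² = |d^3_{1,-3}(β)|² = (+0.252475)² = 0.063744 (the z-rotation phases have unit modulus)

P=0.0637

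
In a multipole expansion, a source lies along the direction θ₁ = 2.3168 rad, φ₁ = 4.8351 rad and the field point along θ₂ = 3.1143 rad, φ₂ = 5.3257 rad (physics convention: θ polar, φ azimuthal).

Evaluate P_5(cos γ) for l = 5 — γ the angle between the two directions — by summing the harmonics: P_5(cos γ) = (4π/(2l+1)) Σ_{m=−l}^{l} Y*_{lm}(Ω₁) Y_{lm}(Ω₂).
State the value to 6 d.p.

Term-by-term m-sum for l=5 (normalisation 4π/11 = 1.142397):
  m=-5: Y*=(0.057093, -0.081072)  Y=(0.000000, -0.000000)  product (-0.000000, -0.000000)
  m=-4: Y*=(-0.255570, -0.136595)  Y=(0.000001, 0.000001)  product (-0.000000, -0.000000)
  m=-3: Y*=(-0.155132, 0.402190)  Y=(-0.000054, 0.000015)  product (0.000002, -0.000024)
  m=-2: Y*=(0.229853, 0.057571)  Y=(0.000850, -0.002373)  product (0.000332, -0.000496)
  m=-1: Y*=(-0.028588, 0.231803)  Y=(0.040141, 0.057030)  product (-0.014367, 0.007674)
  m=+0: Y*=(0.307734, -0.000000)  Y=(-0.930383, 0.000000)  product (-0.286311, 0.000000)
  m=+1: Y*=(0.028588, 0.231803)  Y=(-0.040141, 0.057030)  product (-0.014367, -0.007674)
  m=+2: Y*=(0.229853, -0.057571)  Y=(0.000850, 0.002373)  product (0.000332, 0.000496)
  m=+3: Y*=(0.155132, 0.402190)  Y=(0.000054, 0.000015)  product (0.000002, 0.000024)
  m=+4: Y*=(-0.255570, 0.136595)  Y=(0.000001, -0.000001)  product (-0.000000, 0.000000)
  m=+5: Y*=(-0.057093, -0.081072)  Y=(-0.000000, -0.000000)  product (-0.000000, 0.000000)
Accumulated sum (-0.314376, -0.000000); after 4π/(2l+1) scaling, (-0.359143, -0.000000) ⇒ P_5 = -0.359143

-0.359143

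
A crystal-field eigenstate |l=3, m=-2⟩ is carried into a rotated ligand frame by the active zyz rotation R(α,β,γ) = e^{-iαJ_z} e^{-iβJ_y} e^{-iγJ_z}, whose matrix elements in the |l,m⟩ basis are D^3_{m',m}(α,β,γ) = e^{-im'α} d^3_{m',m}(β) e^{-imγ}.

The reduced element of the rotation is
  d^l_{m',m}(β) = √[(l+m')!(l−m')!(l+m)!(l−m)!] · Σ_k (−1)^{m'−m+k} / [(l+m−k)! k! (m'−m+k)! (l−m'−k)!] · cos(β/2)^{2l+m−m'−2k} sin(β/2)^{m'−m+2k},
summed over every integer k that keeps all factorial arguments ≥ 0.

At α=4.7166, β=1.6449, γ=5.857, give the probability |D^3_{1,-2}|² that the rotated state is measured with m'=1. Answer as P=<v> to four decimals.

P=0.1085

First d^3_{1,-2}(β=1.6449), then the phase factors e^{-i(1)α} and e^{-i(-2)γ}:
c=cos(1.644900/2)=0.680428, s=sin(1.644900/2)=0.732815; N=√[24·2·1·120]=75.894664
k: max(0,(-2)−(1))=0 … min(3+(-2),3−(1))=1
  k=0: (−1)^3·75.8947/(12)·0.6804^3·0.7328^3 = -0.784078
  k=1: (−1)^4·75.8947/(24)·0.6804^1·0.7328^5 = +0.454730
d^3_{1,-2}(1.6449) = -0.784078 +0.454730 = -0.329348
|D^3_{1,-2}|² = |d^3_{1,-2}(β)|² = (-0.329348)² = 0.108470 (the z-rotation phases have unit modulus)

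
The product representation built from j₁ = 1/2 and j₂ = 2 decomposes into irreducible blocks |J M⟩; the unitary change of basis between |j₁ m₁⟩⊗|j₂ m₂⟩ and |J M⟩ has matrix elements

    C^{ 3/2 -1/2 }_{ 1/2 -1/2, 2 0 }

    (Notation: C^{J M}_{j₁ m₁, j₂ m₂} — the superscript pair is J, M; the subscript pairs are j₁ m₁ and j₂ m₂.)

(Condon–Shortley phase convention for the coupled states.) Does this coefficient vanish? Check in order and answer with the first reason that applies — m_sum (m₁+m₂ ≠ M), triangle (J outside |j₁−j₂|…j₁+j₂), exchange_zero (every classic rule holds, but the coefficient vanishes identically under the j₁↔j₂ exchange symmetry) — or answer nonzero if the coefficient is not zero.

m-sum: m₁+m₂ = -1/2+0 = -1/2, M = -1/2  ✓
triangle: |j₁−j₂| = 3/2 ≤ J = 3/2 ≤ j₁+j₂ = 5/2  ✓
exchange: j₁≠j₂ or m₁≠m₂ — the exchange symmetry imposes no constraint here
value check: CG = −√(2/5) = -0.632456 ≠ 0

nonzero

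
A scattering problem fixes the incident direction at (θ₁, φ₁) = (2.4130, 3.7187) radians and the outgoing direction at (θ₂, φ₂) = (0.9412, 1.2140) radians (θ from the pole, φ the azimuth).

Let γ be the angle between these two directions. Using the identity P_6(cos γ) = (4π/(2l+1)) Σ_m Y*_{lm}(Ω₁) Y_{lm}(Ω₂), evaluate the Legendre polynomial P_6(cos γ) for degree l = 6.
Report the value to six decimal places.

Summing Y*_{l m}(θ₁,φ₁)·Y_{l m}(θ₂,φ₂) over m ∈ [−6, 6]; prefactor 4π/(2·6+1) = 0.966644:
  m=-6: (-0.039938-0.013282i) × (+0.072683-0.113400i) = -0.004409+0.003564i  (running Σ = -0.004409+0.003564i)
  m=-5: (-0.158055+0.041379i) × (+0.332215+0.071916i) = -0.055484+0.002380i  (running Σ = -0.059893+0.005944i)
  m=-4: (-0.241610+0.265868i) × (+0.061320+0.424047i) = -0.127556-0.086151i  (running Σ = -0.187449-0.080207i)
  m=-3: (-0.071621+0.442324i) × (-0.144605+0.079074i) = -0.024620-0.069626i  (running Σ = -0.212069-0.149833i)
  m=-2: (+0.070476+0.159275i) × (+0.204926+0.177424i) = -0.013817+0.045144i  (running Σ = -0.225886-0.104689i)
  m=-1: (-0.252798-0.164582i) × (-0.098231+0.263532i) = +0.068205-0.050453i  (running Σ = -0.157681-0.155142i)
  m=0: (-0.274291-0.000000i) × (+0.201299+0.000000i) = -0.055214-0.000000i  (running Σ = -0.212895-0.155142i)
  m=1: (+0.252798-0.164582i) × (+0.098231+0.263532i) = +0.068205+0.050453i  (running Σ = -0.144690-0.104689i)
  m=2: (+0.070476-0.159275i) × (+0.204926-0.177424i) = -0.013817-0.045144i  (running Σ = -0.158506-0.149833i)
  m=3: (+0.071621+0.442324i) × (+0.144605+0.079074i) = -0.024620+0.069626i  (running Σ = -0.183126-0.080207i)
  m=4: (-0.241610-0.265868i) × (+0.061320-0.424047i) = -0.127556+0.086151i  (running Σ = -0.310683+0.005944i)
  m=5: (+0.158055+0.041379i) × (-0.332215+0.071916i) = -0.055484-0.002380i  (running Σ = -0.366166+0.003564i)
  m=6: (-0.039938+0.013282i) × (+0.072683+0.113400i) = -0.004409-0.003564i  (running Σ = -0.370575-0.000000i)
Σ over m = -0.370575-0.000000i; ×(4π/13) → -0.358214-0.000000i. Real part: -0.358214

-0.358214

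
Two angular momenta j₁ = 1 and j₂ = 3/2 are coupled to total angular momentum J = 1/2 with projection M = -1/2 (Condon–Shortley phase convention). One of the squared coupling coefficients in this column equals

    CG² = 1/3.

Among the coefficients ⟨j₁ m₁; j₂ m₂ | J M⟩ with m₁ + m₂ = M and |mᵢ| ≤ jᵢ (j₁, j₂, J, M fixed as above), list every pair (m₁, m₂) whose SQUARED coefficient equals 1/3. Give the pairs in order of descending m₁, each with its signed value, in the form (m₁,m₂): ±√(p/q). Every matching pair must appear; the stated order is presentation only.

Admissible pairs with m₁+m₂ = M = -1/2: (-1,1/2), (0,-1/2), (1,-3/2)
  (m₁,m₂)=(1,-3/2): CG² = 1/2, CG = +√(1/2)
  (m₁,m₂)=(0,-1/2): CG² = 1/3, CG = −√(1/3)   ← matches the target
  (m₁,m₂)=(-1,1/2): CG² = 1/6, CG = +√(1/6)
Pairs with CG² = 1/3: (0,-1/2): −√(1/3)

(0,-1/2): −√(1/3)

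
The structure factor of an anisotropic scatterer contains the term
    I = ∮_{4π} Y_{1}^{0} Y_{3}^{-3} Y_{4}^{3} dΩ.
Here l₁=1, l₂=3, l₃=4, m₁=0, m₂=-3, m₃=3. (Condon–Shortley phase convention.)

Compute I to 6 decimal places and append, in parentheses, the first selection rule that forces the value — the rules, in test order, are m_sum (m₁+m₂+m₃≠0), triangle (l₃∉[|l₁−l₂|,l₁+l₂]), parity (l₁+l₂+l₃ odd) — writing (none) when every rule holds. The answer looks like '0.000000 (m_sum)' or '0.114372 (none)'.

-0.162868 (none)

Rules hold: Σm=0, L=8 even, 2≤4≤4.
N = 3·7·9 = 189
Δ = 0!·2!·6!/9! = 1/252
Racah Σ t=0..0: t=0:+1/36 = 1/36
⇒ 3j(1 3 4; 0 0 0)² = 4/63, sgn +1
Racah Σ t=0..0: t=0:+1/720 = 1/720
⇒ 3j(1 3 4; 0 -3 3)² = 1/36, sgn -1
4πI² = N·(3j₀)²·(3jₘ)² = 1/3
I = -1·√(0.333333/4π) = -0.16286750
No selection rule forces the value: the integral is nonzero (none).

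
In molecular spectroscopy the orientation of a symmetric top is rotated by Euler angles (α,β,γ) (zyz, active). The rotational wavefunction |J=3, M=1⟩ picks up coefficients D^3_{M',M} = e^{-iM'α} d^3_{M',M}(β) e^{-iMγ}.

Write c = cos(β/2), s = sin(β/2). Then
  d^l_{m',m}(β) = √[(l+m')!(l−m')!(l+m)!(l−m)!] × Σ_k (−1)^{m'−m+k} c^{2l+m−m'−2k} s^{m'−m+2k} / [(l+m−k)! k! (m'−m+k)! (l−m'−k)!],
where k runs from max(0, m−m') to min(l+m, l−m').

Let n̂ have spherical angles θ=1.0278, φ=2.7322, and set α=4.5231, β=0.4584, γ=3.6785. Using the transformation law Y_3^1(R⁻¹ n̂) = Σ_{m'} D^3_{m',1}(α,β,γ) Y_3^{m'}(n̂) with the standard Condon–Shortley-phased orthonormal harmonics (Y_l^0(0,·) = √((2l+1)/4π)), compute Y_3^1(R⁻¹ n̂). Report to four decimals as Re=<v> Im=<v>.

Re=0.0684 Im=0.0459

Need the full column D^3_{m',1} for m'=−3..3 at α=4.5231, β=0.4584, γ=3.6785.
cos(β/2)=0.973848, sin(β/2)=0.227199
d^3_{-3,1}: single k=4 term ⇒ +0.009787;  D = -0.008743-0.004398i
d^3_{-2,1}: k∈[3..4] ⇒ +0.068505 -0.001864 = +0.066640;  D = +0.040611-0.052836i
d^3_{-1,1}: k∈[2..4] ⇒ +0.278566 -0.020216 +0.000138 = +0.258487;  D = +0.171643+0.193272i
d^3_{0,1}: k∈[1..3] ⇒ +0.689371 -0.112565 +0.002042 = +0.578849;  D = -0.497401+0.296070i
d^3_{1,1}: k∈[0..2] ⇒ +0.852999 -0.371421 +0.015162 = +0.496740;  D = -0.169219-0.467028i
d^3_{2,1}: k∈[0..1] ⇒ -0.629307 +0.068505 = -0.560802;  D = -0.553788+0.088421i
d^3_{3,1}: single k=0 term ⇒ +0.179813;  D = -0.005566+0.179727i
Y_3^{m'}(θ=1.0278,φ=2.7322) and Σ D·Y over m':
  (-0.0087-0.0044i)·(-0.0880-0.2466i)  (+0.0406-0.0528i)·(+0.2644+0.2827i)  (+0.1716+0.1933i)·(-0.0850-0.0369i)  (-0.4974+0.2961i)·(-0.3211+0.0000i)  (-0.1692-0.4670i)·(+0.0850-0.0369i)  (-0.5538+0.0884i)·(+0.2644-0.2827i)  (-0.0056+0.1797i)·(+0.0880-0.2466i)
Y_3^1(R⁻¹ n̂) = +0.068382+0.045886i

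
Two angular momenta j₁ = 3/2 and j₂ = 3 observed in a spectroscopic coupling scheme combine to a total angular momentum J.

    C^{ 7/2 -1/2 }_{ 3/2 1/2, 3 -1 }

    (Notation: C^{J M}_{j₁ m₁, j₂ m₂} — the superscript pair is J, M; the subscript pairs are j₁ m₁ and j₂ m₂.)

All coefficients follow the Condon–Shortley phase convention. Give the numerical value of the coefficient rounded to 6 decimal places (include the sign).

+√(2/7) = +0.534522

triangle: 1!·2!·5!/9! = 240/362880
(j±m)!: 2!·1!·2!·4!·3!·4! = 13824
prefactor² = (2J+1)·Δ·N² = 512/7
  k=0: +1/(0!·1!·1!·2!·1!·3!) = 1/12
  k=1: −1/(1!·0!·0!·1!·2!·4!) = -1/48
Σ = 1/16  ⇒  CG² = 512/7·(1/16)² = 2/7
CG = +√(2/7) = +0.534522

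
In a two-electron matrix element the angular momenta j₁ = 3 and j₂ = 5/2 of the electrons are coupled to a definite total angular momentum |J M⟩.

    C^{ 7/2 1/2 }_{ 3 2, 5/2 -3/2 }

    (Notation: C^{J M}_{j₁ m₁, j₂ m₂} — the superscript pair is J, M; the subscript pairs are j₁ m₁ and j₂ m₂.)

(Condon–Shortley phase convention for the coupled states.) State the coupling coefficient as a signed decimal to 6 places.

triangle: 2!*4!*3!/10! = 288/3628800
(j±m)!: 5!*1!*1!*4!*4!*3! = 414720
prefactor² = (2J+1)*Δ*N² = 9216/35
  k=0: +1/(0!*2!*1!*1!*3!*2!) = 1/24
  k=1: −1/(1!*1!*0!*0!*4!*3!) = -1/144
Σ = 5/144  ⇒  CG² = 9216/35*(5/144)² = 20/63
CG = +√(20/63) = +0.563436

+0.563436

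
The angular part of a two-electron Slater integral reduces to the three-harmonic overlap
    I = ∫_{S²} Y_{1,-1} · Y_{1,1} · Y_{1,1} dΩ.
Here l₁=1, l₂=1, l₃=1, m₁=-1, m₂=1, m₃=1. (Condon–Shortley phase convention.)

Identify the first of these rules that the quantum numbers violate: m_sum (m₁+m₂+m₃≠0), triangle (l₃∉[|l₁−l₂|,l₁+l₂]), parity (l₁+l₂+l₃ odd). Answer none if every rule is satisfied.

azimuthal sum: -1 + 1 + 1 = 1  ✗
0 ≤ 1 ≤ 2 (triangle on l)
L = 1 + 1 + 1 = 3 (odd)

m_sum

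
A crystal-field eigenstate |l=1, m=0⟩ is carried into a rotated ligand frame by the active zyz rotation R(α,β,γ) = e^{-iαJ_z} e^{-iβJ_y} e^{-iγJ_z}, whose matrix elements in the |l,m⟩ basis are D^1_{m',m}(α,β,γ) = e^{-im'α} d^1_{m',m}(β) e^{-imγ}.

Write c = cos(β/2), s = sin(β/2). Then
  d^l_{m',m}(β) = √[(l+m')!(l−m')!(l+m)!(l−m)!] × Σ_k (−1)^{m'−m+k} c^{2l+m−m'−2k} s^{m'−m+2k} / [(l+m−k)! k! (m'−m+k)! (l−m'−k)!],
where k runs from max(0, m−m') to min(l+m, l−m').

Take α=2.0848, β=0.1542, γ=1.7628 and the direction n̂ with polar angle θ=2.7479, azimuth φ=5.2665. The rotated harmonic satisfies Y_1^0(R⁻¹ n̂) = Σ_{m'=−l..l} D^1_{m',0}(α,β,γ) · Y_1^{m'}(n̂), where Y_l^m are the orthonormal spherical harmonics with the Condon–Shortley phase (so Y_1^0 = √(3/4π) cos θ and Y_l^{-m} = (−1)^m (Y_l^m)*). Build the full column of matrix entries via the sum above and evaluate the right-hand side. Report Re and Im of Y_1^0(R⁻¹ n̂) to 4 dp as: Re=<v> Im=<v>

Re=-0.4746 Im=0.0000

Need the full column D^1_{m',0} for m'=−1..1 at α=2.0848, β=0.1542, γ=1.7628.
cos(β/2)=0.997029, sin(β/2)=0.077024
d^1_{-1,0}: single k=1 term ⇒ +0.108604;  D = -0.053397+0.094571i
d^1_{0,0}: k∈[0..1] ⇒ +0.994067 -0.005933 = +0.988135;  D = +0.988135+0.000000i
d^1_{1,0}: single k=0 term ⇒ -0.108604;  D = +0.053397+0.094571i
Y_1^{m'}(θ=2.7479,φ=5.2665) and Σ D·Y over m':
  (-0.0534+0.0946i)·(+0.0697+0.1127i)  (+0.9881+0.0000i)·(-0.4512+0.0000i)  (+0.0534+0.0946i)·(-0.0697+0.1127i)
Y_1^0(R⁻¹ n̂) = -0.474634+0.000000i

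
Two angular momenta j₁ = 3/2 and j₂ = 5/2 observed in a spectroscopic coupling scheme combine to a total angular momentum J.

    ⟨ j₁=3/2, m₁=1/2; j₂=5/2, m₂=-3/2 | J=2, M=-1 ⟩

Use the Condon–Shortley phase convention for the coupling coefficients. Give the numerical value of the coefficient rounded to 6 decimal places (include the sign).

triangle: 2!·1!·3!/7! = 12/5040
(j±m)!: 2!·1!·1!·4!·1!·3! = 288
prefactor² = (2J+1)·Δ·N² = 24/7
  k=0: +1/(0!·2!·1!·1!·0!·2!) = 1/4
  k=1: −1/(1!·1!·0!·0!·1!·3!) = -1/6
Σ = 1/12  ⇒  CG² = 24/7·(1/12)² = 1/42
CG = +√(1/42) = +0.154303

+√(1/42) ≈ +0.154303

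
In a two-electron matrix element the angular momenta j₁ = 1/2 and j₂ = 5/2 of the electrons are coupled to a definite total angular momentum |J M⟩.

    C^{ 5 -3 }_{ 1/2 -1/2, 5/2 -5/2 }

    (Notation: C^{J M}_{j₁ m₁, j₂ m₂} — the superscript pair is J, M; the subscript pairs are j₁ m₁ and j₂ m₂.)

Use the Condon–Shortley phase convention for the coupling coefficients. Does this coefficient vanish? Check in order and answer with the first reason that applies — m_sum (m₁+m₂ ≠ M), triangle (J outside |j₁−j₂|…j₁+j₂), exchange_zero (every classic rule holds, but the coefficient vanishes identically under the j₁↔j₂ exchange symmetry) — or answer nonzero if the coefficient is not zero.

triangle

m-sum: m₁+m₂ = -1/2+(-5/2) = -3, M = -3  ✓
triangle: need |j₁−j₂| ≤ J ≤ j₁+j₂, i.e. J ∈ [2, 3]; J = 5 is outside ✗ ⇒ coefficient is 0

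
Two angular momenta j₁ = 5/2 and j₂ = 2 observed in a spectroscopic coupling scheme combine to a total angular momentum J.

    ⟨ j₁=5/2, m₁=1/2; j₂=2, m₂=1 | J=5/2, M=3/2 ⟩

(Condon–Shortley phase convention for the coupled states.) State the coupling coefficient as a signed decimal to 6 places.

triangle: 2!*3!*2!/8! = 24/40320
(j±m)!: 3!*2!*3!*1!*4!*1! = 1728
prefactor² = (2J+1)*Δ*N² = 216/35
  k=1: −1/(1!*1!*1!*2!*2!*0!) = -1/4
  k=2: +1/(2!*0!*0!*1!*3!*1!) = 1/12
Σ = -1/6  ⇒  CG² = 216/35*(-1/6)² = 6/35
CG = −√(6/35) = -0.414039

-0.414039  (= −√(6/35))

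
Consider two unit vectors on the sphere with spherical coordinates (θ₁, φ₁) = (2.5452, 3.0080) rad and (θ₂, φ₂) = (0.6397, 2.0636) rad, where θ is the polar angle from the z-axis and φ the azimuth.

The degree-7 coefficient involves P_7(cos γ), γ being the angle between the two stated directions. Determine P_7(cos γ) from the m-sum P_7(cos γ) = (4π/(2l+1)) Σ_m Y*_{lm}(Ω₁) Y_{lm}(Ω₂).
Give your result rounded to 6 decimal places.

Term-by-term m-sum for l=7 (normalisation 4π/15 = 0.837758):
  [-7]  conj(Y_{7,-7})(Ω₁) = -0.005235+0.007095i ; Y_{7,-7}(Ω₂) = -0.004095-0.012872i ; Δ = +0.000113+0.000038i
  [-6]  conj(Y_{7,-6})(Ω₁) = -0.033804+0.034914i ; Y_{7,-6}(Ω₂) = +0.066770+0.012480i ; Δ = -0.002693+0.001909i
  [-5]  conj(Y_{7,-5})(Ω₁) = -0.127187+0.100343i ; Y_{7,-5}(Ω₂) = -0.128471+0.159659i ; Δ = +0.000319-0.033198i
  [-4]  conj(Y_{7,-4})(Ω₁) = -0.306747+0.181534i ; Y_{7,-4}(Ω₂) = -0.156426-0.369551i ; Δ = +0.115070+0.084962i
  [-3]  conj(Y_{7,-3})(Ω₁) = -0.448140+0.189882i ; Y_{7,-3}(Ω₂) = +0.463094+0.042905i ; Δ = -0.215678+0.068706i
  [-2]  conj(Y_{7,-2})(Ω₁) = -0.264265+0.072337i ; Y_{7,-2}(Ω₂) = -0.085016+0.128305i ; Δ = +0.013186-0.040056i
  [-1]  conj(Y_{7,-1})(Ω₁) = +0.246426-0.033118i ; Y_{7,-1}(Ω₂) = +0.158452+0.295071i ; Δ = +0.048819+0.067466i
  [+0]  conj(Y_{7,0})(Ω₁) = +0.366939-0.000000i ; Y_{7,0}(Ω₂) = -0.271442+0.000000i ; Δ = -0.099602+0.000000i
  [+1]  conj(Y_{7,1})(Ω₁) = -0.246426-0.033118i ; Y_{7,1}(Ω₂) = -0.158452+0.295071i ; Δ = +0.048819-0.067466i
  [+2]  conj(Y_{7,2})(Ω₁) = -0.264265-0.072337i ; Y_{7,2}(Ω₂) = -0.085016-0.128305i ; Δ = +0.013186+0.040056i
  [+3]  conj(Y_{7,3})(Ω₁) = +0.448140+0.189882i ; Y_{7,3}(Ω₂) = -0.463094+0.042905i ; Δ = -0.215678-0.068706i
  [+4]  conj(Y_{7,4})(Ω₁) = -0.306747-0.181534i ; Y_{7,4}(Ω₂) = -0.156426+0.369551i ; Δ = +0.115070-0.084962i
  [+5]  conj(Y_{7,5})(Ω₁) = +0.127187+0.100343i ; Y_{7,5}(Ω₂) = +0.128471+0.159659i ; Δ = +0.000319+0.033198i
  [+6]  conj(Y_{7,6})(Ω₁) = -0.033804-0.034914i ; Y_{7,6}(Ω₂) = +0.066770-0.012480i ; Δ = -0.002693-0.001909i
  [+7]  conj(Y_{7,7})(Ω₁) = +0.005235+0.007095i ; Y_{7,7}(Ω₂) = +0.004095-0.012872i ; Δ = +0.000113-0.000038i
Accumulated sum -0.181332-0.000000i; after 4π/(2l+1) scaling, -0.151913-0.000000i ⇒ P_7 = -0.151913

-0.151913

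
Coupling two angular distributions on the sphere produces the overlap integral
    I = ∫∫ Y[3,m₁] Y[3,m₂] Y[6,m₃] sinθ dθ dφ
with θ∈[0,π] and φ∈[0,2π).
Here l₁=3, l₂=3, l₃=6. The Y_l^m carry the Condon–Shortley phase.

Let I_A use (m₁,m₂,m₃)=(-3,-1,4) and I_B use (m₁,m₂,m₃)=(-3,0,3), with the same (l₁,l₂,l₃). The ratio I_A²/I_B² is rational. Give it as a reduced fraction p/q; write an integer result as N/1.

5/2

l's match ⇒ only the (l;m) 3-j factors differ between A and B.
A: triangle coeff Δ(3,3,6) = 1/12012; Σ_t [0,0]: t=0:+1/34560 = 1/34560; (3j)²=5/286 [(3 3 6; -3 -1 4)], sign=+1
B: triangle coeff Δ(3,3,6) = 1/12012; Σ_t [0,0]: t=0:+1/25920 = 1/25920; (3j)²=1/143 [(3 3 6; -3 0 3)], sign=-1
I_A²/I_B² = (5/286)/(1/143) = 5/2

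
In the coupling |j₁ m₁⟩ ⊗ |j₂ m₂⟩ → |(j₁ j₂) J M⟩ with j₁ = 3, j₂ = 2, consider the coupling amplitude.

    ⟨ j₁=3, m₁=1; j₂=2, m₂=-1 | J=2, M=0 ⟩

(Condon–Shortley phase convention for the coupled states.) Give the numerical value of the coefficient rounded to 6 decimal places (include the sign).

j₁+j₂−J=3  J+j₁−j₂=3  J−j₁+j₂=1  j₁+j₂+J+1=8
(j₁±m₁, j₂±m₂, J±M) = (4,2,1,3,2,2)
P² = 36/7
sum k=0..1:
  [0] +1/12 = 1/12
  [1] −1/4 = -1/4
S = -1/6
C² = P²·S² = 1/7 ; C = -0.377964

−√(1/7) ≈ -0.377964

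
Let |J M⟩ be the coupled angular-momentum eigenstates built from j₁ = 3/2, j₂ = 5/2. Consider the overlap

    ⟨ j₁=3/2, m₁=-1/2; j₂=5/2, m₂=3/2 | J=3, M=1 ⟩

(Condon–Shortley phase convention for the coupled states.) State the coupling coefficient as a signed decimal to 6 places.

−√(49/120) = -0.639010

j₁+j₂−J=1  J+j₁−j₂=2  J−j₁+j₂=4  j₁+j₂+J+1=8
(j₁±m₁, j₂±m₂, J±M) = (1,2,4,1,4,2)
P² = 96/5
sum k=0..1:
  [0] +1/48 = 1/48
  [1] −1/6 = -1/6
S = -7/48
C² = P²·S² = 49/120 ; C = -0.639010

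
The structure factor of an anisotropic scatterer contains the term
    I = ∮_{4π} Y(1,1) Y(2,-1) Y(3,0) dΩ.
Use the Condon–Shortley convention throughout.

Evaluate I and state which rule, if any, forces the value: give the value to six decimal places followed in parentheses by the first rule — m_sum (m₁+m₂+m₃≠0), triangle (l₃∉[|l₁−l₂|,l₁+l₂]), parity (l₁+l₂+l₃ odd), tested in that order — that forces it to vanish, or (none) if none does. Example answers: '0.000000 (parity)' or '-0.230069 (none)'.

Rules hold: Σm=0, L=6 even, 1≤3≤3.
N = 3·5·7 = 105
Δ = 0!·2!·4!/7! = 1/105
Racah Σ t=0..0: t=0:+1/4 = 1/4
⇒ 3j(1 2 3; 0 0 0)² = 3/35, sgn -1
Racah Σ t=0..0: t=0:+1/12 = 1/12
⇒ 3j(1 2 3; 1 -1 0)² = 1/35, sgn -1
4πI² = N·(3j₀)²·(3jₘ)² = 9/35
I = +1·√(0.257143/4π) = 0.14304817
No selection rule forces the value: the integral is nonzero (none).

0.143048 (none)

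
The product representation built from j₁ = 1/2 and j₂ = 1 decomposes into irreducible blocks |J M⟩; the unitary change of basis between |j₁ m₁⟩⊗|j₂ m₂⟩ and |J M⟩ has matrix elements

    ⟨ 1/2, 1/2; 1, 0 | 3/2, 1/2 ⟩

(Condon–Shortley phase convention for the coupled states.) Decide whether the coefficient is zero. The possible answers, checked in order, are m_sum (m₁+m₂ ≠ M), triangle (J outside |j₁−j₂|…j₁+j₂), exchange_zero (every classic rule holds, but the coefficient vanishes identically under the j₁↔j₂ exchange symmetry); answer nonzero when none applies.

nonzero

m-sum: m₁+m₂ = 1/2+0 = 1/2, M = 1/2  ✓
triangle: |j₁−j₂| = 1/2 ≤ J = 3/2 ≤ j₁+j₂ = 3/2  ✓
exchange: j₁≠j₂ or m₁≠m₂ — the exchange symmetry imposes no constraint here
value check: CG = +√(2/3) = +0.816497 ≠ 0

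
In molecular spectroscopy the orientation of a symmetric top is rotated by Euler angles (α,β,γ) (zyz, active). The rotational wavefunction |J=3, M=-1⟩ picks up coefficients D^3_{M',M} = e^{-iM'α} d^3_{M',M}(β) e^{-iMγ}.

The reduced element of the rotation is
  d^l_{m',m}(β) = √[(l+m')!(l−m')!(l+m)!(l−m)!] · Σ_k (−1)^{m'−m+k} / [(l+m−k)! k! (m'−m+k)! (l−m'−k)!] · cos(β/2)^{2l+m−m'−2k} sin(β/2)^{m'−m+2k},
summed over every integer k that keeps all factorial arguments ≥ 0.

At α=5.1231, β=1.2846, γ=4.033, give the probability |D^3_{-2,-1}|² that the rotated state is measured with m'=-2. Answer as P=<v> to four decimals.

First d^3_{-2,-1}(β=1.2846), then the phase factors e^{-i(-2)α} and e^{-i(-1)γ}:
Half-angle: c=0.800720, s=0.599039. N=√(1·120·2·24)=75.894664
Admissible k: 1..2 (factorial args all ≥0)
  k=1: (−1)^0·75.8947/(24)·0.8007^5·0.5990^1 = +0.623532
  k=2: (−1)^1·75.8947/(12)·0.8007^3·0.5990^3 = -0.697970
d^3_{-2,-1}(1.2846) = +0.623532 -0.697970 = -0.074438
|D^3_{-2,-1}|² = |d^3_{-2,-1}(β)|² = (-0.074438)² = 0.005541 (the z-rotation phases have unit modulus)

P=0.0055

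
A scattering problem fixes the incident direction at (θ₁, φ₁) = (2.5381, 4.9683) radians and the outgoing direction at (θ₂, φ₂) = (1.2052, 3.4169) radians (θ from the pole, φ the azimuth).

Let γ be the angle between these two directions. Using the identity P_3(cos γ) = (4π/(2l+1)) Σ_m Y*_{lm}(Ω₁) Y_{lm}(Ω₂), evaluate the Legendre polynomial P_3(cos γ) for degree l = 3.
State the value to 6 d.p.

Summing Y*_{l m}(θ₁,φ₁)·Y_{l m}(θ₂,φ₂) over m ∈ [−3, 3]; prefactor 4π/(2·3+1) = 1.795196:
  m=-3: Y*=(-0.052965, 0.054871)  Y=(-0.230376, 0.249847)  product (-0.001507, -0.025874)
  m=-2: Y*=(0.236288, 0.132736)  Y=(0.271570, -0.166731)  product (0.086300, -0.003349)
  m=-1: Y*=(0.110940, -0.424007)  Y=(0.104839, -0.029615)  product (-0.000926, -0.047738)
  m=+0: Y*=(-0.119706, -0.000000)  Y=(-0.314981, 0.000000)  product (0.037705, 0.000000)
  m=+1: Y*=(-0.110940, -0.424007)  Y=(-0.104839, -0.029615)  product (-0.000926, 0.047738)
  m=+2: Y*=(0.236288, -0.132736)  Y=(0.271570, 0.166731)  product (0.086300, 0.003349)
  m=+3: Y*=(0.052965, 0.054871)  Y=(0.230376, 0.249847)  product (-0.001507, 0.025874)
Accumulated sum (0.205439, 0.000000); after 4π/(2l+1) scaling, (0.368802, 0.000000) ⇒ P_3 = 0.368802

0.368802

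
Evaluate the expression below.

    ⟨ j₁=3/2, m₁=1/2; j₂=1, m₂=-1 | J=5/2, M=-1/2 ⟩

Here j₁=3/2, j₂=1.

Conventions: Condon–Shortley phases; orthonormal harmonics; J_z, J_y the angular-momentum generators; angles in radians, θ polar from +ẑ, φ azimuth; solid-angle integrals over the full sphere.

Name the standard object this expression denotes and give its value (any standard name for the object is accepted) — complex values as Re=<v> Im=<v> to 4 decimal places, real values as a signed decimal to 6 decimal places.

This is a Clebsch–Gordan (vector-coupling) coefficient.
√[6·0!3!2!/6! · 2!1!0!2!2!3!] = √(24/5)
  +(−1)^0/∏(0,0,1,0,2,2)! = 1/4  (running 1/4)
⟨..|..⟩ = √(24/5)·(1/4) = +0.547723

Clebsch–Gordan coefficient, +√(3/10) ≈ +0.547723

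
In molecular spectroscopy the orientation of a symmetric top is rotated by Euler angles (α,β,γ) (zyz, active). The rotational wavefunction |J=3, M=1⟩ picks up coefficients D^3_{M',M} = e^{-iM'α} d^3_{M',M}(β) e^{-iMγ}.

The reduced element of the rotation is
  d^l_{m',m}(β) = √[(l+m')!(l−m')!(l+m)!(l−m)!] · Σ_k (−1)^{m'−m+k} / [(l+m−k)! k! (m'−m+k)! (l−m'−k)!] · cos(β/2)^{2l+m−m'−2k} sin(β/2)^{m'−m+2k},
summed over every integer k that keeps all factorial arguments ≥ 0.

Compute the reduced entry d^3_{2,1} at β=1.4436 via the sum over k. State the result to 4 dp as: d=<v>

d^3_{2,1}(β=1.4436) via the finite sum:
c=cos(1.443600/2)=0.750618, s=sin(1.443600/2)=0.660737; N=√[120·1·24·2]=75.894664
k∈{0,1} keeps every argument non-negative
  k=0: (−1)^1·75.8947/(24)·0.7506^5·0.6607^1 = -0.497877
  k=1: (−1)^2·75.8947/(12)·0.7506^3·0.6607^3 = +0.771564
d^3_{2,1}(1.4436) = -0.497877 +0.771564 = +0.273687

d=0.2737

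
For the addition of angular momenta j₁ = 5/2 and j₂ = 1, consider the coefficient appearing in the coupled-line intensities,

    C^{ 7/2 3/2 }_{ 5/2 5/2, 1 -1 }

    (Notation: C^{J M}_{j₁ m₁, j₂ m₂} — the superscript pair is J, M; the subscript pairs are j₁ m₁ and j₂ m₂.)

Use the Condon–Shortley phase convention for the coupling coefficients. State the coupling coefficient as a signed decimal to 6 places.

triangle: 0!·5!·2!/8! = 240/40320
(j±m)!: 5!·0!·0!·2!·5!·2! = 57600
prefactor² = (2J+1)·Δ·N² = 19200/7
  k=0: +1/(0!·0!·0!·0!·5!·2!) = 1/240
Σ = 1/240  ⇒  CG² = 19200/7·(1/240)² = 1/21
CG = +√(1/21) = +0.218218

+√(1/21) = +0.218218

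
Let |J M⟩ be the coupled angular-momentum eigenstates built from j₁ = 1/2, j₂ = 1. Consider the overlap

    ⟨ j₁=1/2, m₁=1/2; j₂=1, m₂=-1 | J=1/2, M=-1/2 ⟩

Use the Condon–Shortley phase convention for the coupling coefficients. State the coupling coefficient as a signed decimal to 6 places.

j₁+j₂−J=1  J+j₁−j₂=0  J−j₁+j₂=1  j₁+j₂+J+1=3
(j₁±m₁, j₂±m₂, J±M) = (1,0,0,2,0,1)
P² = 2/3
sum k=0..0:
  [0] +1/1 = 1
S = 1
C² = P²·S² = 2/3 ; C = +0.816497

+√(2/3) ≈ +0.816497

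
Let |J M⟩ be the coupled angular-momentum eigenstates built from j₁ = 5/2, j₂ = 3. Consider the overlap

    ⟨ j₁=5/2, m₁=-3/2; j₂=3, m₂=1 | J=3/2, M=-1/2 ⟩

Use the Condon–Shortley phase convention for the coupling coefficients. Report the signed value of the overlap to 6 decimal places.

j₁+j₂−J=4  J+j₁−j₂=1  J−j₁+j₂=2  j₁+j₂+J+1=8
(j₁±m₁, j₂±m₂, J±M) = (1,4,4,2,1,2)
P² = 384/35
sum k=3..4:
  [3] −1/6 = -1/6
  [4] +1/48 = 1/48
S = -7/48
C² = P²·S² = 7/30 ; C = -0.483046

−√(7/30) ≈ -0.483046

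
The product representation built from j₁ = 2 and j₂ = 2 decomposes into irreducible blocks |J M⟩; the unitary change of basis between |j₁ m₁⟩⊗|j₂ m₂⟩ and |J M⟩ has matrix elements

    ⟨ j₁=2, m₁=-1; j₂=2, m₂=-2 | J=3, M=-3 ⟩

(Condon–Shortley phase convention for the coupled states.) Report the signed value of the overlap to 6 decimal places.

√[7·1!3!3!/8! · 1!3!0!4!0!6!] = √(648)
  +(−1)^0/∏(0,1,3,0,0,3)! = 1/36  (running 1/36)
⟨..|..⟩ = √(648)·(1/36) = +0.707107

+0.707107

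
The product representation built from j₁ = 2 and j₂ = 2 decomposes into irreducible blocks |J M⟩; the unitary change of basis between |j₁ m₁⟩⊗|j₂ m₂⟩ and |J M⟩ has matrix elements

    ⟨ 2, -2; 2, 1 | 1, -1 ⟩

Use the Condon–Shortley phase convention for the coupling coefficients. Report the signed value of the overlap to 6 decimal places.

j₁+j₂−J=3  J+j₁−j₂=1  J−j₁+j₂=1  j₁+j₂+J+1=6
(j₁±m₁, j₂±m₂, J±M) = (0,4,3,1,0,2)
P² = 36/5
sum k=3..3:
  [3] −1/6 = -1/6
S = -1/6
C² = P²·S² = 1/5 ; C = -0.447214

−√(1/5) = -0.447214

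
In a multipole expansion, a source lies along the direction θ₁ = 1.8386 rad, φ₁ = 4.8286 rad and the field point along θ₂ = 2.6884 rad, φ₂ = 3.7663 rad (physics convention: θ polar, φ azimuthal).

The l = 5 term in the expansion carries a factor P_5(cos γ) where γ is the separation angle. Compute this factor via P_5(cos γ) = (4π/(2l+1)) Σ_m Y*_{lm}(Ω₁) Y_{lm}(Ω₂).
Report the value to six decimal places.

Expand P_5 via completeness: Σ_{m} conj(Y_{5,m}) at Ω₁ times Y_{5,m} at Ω₂ —
  m=-5: Y*=(0.212482, -0.323572)  Y=(0.007467, 0.000135)  product (0.001630, -0.002387)
  m=-4: Y*=(-0.300252, -0.150575)  Y=(0.038816, 0.029067)  product (-0.007278, -0.014572)
  m=-3: Y*=(0.039195, -0.107834)  Y=(0.054421, 0.173878)  product (0.020883, 0.000947)
  m=-2: Y*=(-0.320592, -0.075884)  Y=(-0.131470, 0.394894)  product (0.072114, -0.116624)
  m=-1: Y*=(0.004393, -0.037634)  Y=(-0.387203, 0.279189)  product (0.008806, 0.015798)
  m=+0: Y*=(-0.322076, -0.000000)  Y=(0.044170, 0.000000)  product (-0.014226, -0.000000)
  m=+1: Y*=(-0.004393, -0.037634)  Y=(0.387203, 0.279189)  product (0.008806, -0.015798)
  m=+2: Y*=(-0.320592, 0.075884)  Y=(-0.131470, -0.394894)  product (0.072114, 0.116624)
  m=+3: Y*=(-0.039195, -0.107834)  Y=(-0.054421, 0.173878)  product (0.020883, -0.000947)
  m=+4: Y*=(-0.300252, 0.150575)  Y=(0.038816, -0.029067)  product (-0.007278, 0.014572)
  m=+5: Y*=(-0.212482, -0.323572)  Y=(-0.007467, 0.000135)  product (0.001630, 0.002387)
Total Σ_m = (0.178085, -0.000000). Multiply by 1.142397: (0.203444, -0.000000). P_5(cos γ) = 0.203444

0.203444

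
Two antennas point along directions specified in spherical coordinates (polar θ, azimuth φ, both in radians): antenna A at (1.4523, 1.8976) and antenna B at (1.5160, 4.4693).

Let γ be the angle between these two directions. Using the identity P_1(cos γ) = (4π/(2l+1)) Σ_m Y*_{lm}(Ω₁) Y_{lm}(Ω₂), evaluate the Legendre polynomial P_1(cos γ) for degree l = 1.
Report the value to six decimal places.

Summing Y*_{l m}(θ₁,φ₁)·Y_{l m}(θ₂,φ₂) over m ∈ [−1, 1]; prefactor 4π/(2·1+1) = 4.188790:
  term(m=-1) = (-0.099647, -0.063855)   from Y*(Ω₁)=(-0.110132, 0.324914), Y(Ω₂)=(-0.083036, 0.334833)
  term(m=+0) = (0.001546, 0.000000)   from Y*(Ω₁)=(0.057762, -0.000000), Y(Ω₂)=(0.026760, 0.000000)
  term(m=+1) = (-0.099647, 0.063855)   from Y*(Ω₁)=(0.110132, 0.324914), Y(Ω₂)=(0.083036, 0.334833)
Σ over m = (-0.197748, 0.000000); ×(4π/3) → (-0.828325, 0.000000). Real part: -0.828325

-0.828325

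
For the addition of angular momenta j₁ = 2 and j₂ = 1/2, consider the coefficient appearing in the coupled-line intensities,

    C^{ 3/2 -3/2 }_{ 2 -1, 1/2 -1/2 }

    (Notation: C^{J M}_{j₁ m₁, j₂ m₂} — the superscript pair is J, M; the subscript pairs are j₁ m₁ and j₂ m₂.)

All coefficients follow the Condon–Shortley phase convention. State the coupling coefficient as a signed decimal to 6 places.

+√(1/5) ≈ +0.447214

√[4·1!3!0!/5! · 1!3!0!1!0!3!] = √(36/5)
  +(−1)^0/∏(0,1,3,0,0,0)! = 1/6  (running 1/6)
⟨..|..⟩ = √(36/5)·(1/6) = +0.447214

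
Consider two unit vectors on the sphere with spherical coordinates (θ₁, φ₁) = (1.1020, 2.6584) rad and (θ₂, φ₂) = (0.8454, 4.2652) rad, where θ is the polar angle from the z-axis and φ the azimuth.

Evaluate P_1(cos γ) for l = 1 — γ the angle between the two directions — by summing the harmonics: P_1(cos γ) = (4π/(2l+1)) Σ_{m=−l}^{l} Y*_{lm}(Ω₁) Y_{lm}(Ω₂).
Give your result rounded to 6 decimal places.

Addition theorem: P_1(cos γ) = (4π/3) Σ_m Y*_{lm}(Ω₁) Y_{lm}(Ω₂), m = −1…1:
  m=-1: Y*=-0.272934+0.143202i  Y=-0.111789+0.233091i  product -0.002868-0.079627i
  m=+0: Y*=+0.220757-0.000000i  Y=+0.324155+0.000000i  product +0.071559+0.000000i
  m=+1: Y*=+0.272934+0.143202i  Y=+0.111789+0.233091i  product -0.002868+0.079627i
Accumulated sum +0.065823+0.000000i; after 4π/(2l+1) scaling, +0.275719+0.000000i ⇒ P_1 = 0.275719

0.275719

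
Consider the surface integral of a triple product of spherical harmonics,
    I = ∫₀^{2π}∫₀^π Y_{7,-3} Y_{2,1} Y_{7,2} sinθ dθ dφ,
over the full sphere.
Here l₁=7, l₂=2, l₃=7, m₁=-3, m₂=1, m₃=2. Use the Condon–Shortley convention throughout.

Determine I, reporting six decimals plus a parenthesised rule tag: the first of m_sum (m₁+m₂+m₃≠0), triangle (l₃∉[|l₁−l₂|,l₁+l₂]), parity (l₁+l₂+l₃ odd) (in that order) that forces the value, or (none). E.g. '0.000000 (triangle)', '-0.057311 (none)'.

-0.123591 (none)

Rules hold: Σm=0, L=16 even, 5≤7≤9.
N = 15·5·15 = 1125
Δ = 2!·12!·2!/17! = 1/185640
Racah Σ t=0..2: t=0:+1/2419200 t=1:−1/518400 t=2:+1/2419200 = -1/907200
⇒ 3j(7 2 7; 0 0 0)² = 56/3315, sgn +1
Racah Σ t=1..2: t=1:−1/4354560 t=2:+1/1935360 = 1/3483648
⇒ 3j(7 2 7; -3 1 2)² = 125/12376, sgn -1
4πI² = N·(3j₀)²·(3jₘ)² = 9375/48841
I = -1·√(0.191949/4π) = -0.12359145
No selection rule forces the value: the integral is nonzero (none).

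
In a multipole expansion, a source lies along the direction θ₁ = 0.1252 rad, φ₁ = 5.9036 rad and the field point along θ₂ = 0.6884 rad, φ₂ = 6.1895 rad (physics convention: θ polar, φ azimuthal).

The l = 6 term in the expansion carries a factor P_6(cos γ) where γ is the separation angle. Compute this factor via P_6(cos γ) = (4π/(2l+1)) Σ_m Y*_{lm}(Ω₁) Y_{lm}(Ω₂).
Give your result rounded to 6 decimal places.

Expand P_6 via completeness: Σ_{m} conj(Y_{6,m}) at Ω₁ times Y_{6,m} at Ω₂ —
  term(m=-6) = -0.00000 - 0.00000j   from Y*(Ω₁)=-0.00000 - 0.00000j, Y(Ω₂)=0.02687 + 0.01693j
  term(m=-5) = 0.00000 - 0.00001j   from Y*(Ω₁)=-0.00002 - 0.00005j, Y(Ω₂)=0.11934 + 0.06038j
  term(m=-4) = 0.00011 - 0.00025j   from Y*(Ω₁)=0.00004 - 0.00085j, Y(Ω₂)=0.30074 + 0.11829j
  term(m=-3) = 0.00296 - 0.00342j   from Y*(Ω₁)=0.00413 - 0.00895j, Y(Ω₂)=0.44122 + 0.12738j
  term(m=-2) = 0.01715 - 0.01104j   from Y*(Ω₁)=0.05622 - 0.05334j, Y(Ω₂)=0.25862 + 0.04903j
  term(m=-1) = -0.08507 + 0.02501j   from Y*(Ω₁)=0.35304 - 0.14084j, Y(Ω₂)=-0.23227 - 0.02182j
  term(m=+0) = -0.29494 + 0.00000j   from Y*(Ω₁)=0.85636 + 0.00000j, Y(Ω₂)=-0.34441 + 0.00000j
  term(m=+1) = -0.08507 - 0.02501j   from Y*(Ω₁)=-0.35304 - 0.14084j, Y(Ω₂)=0.23227 - 0.02182j
  term(m=+2) = 0.01715 + 0.01104j   from Y*(Ω₁)=0.05622 + 0.05334j, Y(Ω₂)=0.25862 - 0.04903j
  term(m=+3) = 0.00296 + 0.00342j   from Y*(Ω₁)=-0.00413 - 0.00895j, Y(Ω₂)=-0.44122 + 0.12738j
  term(m=+4) = 0.00011 + 0.00025j   from Y*(Ω₁)=0.00004 + 0.00085j, Y(Ω₂)=0.30074 - 0.11829j
  term(m=+5) = 0.00000 + 0.00001j   from Y*(Ω₁)=0.00002 - 0.00005j, Y(Ω₂)=-0.11934 + 0.06038j
  term(m=+6) = -0.00000 + 0.00000j   from Y*(Ω₁)=-0.00000 + 0.00000j, Y(Ω₂)=0.02687 - 0.01693j
Σ over m = -0.42463 - 0.00000j; ×(4π/13) → -0.41046 - 0.00000j. Real part: -0.410462

-0.410462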